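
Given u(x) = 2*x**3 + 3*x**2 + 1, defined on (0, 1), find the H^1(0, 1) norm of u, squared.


||u||_{H^1}^2 = 319/7

The H^1 norm (squared) on an interval (0, L) is
  ||u||_{H^1}^2 = ∫_0^L u(x)^2 dx + ∫_0^L u'(x)^2 dx.
Compute u'(x) = 6*x**2 + 6*x.
Then u(x)^2 = 4*x**6 + 12*x**5 + 9*x**4 + 4*x**3 + 6*x**2 + 1 and u'(x)^2 = 36*x**4 + 72*x**3 + 36*x**2.
Integrate each monomial from 0 to 1 using ∫_0^1 c·x^n dx = c·1^(n+1)/(n+1):
  ∫_0^1 u(x)^2 dx = ∫_0^1 (4*x^6 + 12*x^5 + 9*x^4 + 4*x^3 + 6*x^2 + 1) dx. Term by term:
    ∫_0^1 4*x^6 dx = 4/7;  ∫_0^1 12*x^5 dx = 2;  ∫_0^1 9*x^4 dx = 9/5;
    ∫_0^1 4*x^3 dx = 1;  ∫_0^1 6*x^2 dx = 2;  ∫_0^1 1 dx = 1.
  Sum: 4/7 + 2 + 9/5 + 1 + 2 + 1 = 293/35.
  ∫_0^1 u'(x)^2 dx = ∫_0^1 (36*x^4 + 72*x^3 + 36*x^2) dx. Term by term:
    ∫_0^1 36*x^4 dx = 36/5;  ∫_0^1 72*x^3 dx = 18;  ∫_0^1 36*x^2 dx = 12.
  Sum: 36/5 + 18 + 12 = 186/5.
Adding: ||u||_{H^1}^2 = 293/35 + 186/5 = 319/7.


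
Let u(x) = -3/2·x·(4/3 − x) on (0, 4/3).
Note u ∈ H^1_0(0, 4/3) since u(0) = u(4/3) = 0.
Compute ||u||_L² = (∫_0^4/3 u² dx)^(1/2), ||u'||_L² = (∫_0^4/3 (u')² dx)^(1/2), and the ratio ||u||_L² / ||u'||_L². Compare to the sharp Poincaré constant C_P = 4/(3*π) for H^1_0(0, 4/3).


||u||_L² / ||u'||_L² = 2*sqrt(10)/15 < C_P = 4/(3*π).

u(x) = -3/2·x·(4/3 − x), so u'(x) = 3*x - 2.
u(x) = -3/2·x·(4/3 − x) vanishes at x = 0 and x = 4/3, so u ∈ H^1_0(0, 4/3). Differentiate via the product rule and integrate the resulting polynomials term by term.
  ∫_0^4/3 u² dx = ∫_0^4/3 (9*x^4/4 - 6*x^3 + 4*x^2) dx. Term by term:
    ∫_0^4/3 9*x^4/4 dx = 256/135;  ∫_0^4/3 -6*x^3 dx = -128/27;  ∫_0^4/3 4*x^2 dx = 256/81.
  Sum: 256/135 − 128/27 + 256/81 = 128/405.
  ∫_0^4/3 (u')² dx = ∫_0^4/3 (9*x^2 - 12*x + 4) dx. Term by term:
    ∫_0^4/3 9*x^2 dx = 64/9;  ∫_0^4/3 -12*x dx = -32/3;  ∫_0^4/3 4 dx = 16/3.
  Sum: 64/9 − 32/3 + 16/3 = 16/9.
∫_0^4/3 u² dx = 128/405, so ||u||_L² = 8*sqrt(10)/45.
∫_0^4/3 (u')² dx = 16/9, so ||u'||_L² = 4/3.
Ratio ||u||_L² / ||u'||_L² = 2*sqrt(10)/15.
Sharp Poincaré constant on H^1_0(0, 4/3) is C_P = L/π = 4/(3*π), achieved by sin(3*π/4·x).
A polynomial bump cannot attain the sharp Poincaré constant (only the first sine eigenfunction does), so the ratio is strictly less than C_P, consistent with ||u||_L² ≤ C_P ||u'||_L².


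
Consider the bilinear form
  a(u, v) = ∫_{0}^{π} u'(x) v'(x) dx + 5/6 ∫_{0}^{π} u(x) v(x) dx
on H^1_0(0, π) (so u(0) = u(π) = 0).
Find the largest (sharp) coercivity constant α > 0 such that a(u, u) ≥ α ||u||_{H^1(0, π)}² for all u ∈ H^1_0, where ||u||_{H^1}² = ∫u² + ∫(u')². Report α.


α = 11/12

Coercivity of a(·,·) on H^1_0(0, π) means a(u, u) ≥ α ||u||_{H^1}² for every u ∈ H^1_0.
The interval has length L = π, and Poincaré/coercivity depend only on L. Here a(u, u) = ∫(u')² + (5/6)·∫u².
Here 0 < c = 5/6 < 1. The condition a(u,u) ≥ α||u||_{H^1}² reads (1−α)∫(u')² ≥ (α−c)∫u². Any admissible α is ≤ 1 (rapidly oscillating u have ∫u²/∫(u')² → 0), and α = 1 would force 0 ≥ (1−c)∫u², impossible since c < 1; so 1−α > 0. By the sharp Poincaré inequality on H^1_0 of an interval of length L, ∫(u')² ≥ (π/L)²∫u² with equality for the first sine mode sin(π(x−x₀)/L) (x₀ the left endpoint), so the inequality holds for all u iff (1−α)(π/L)² ≥ α − c, i.e. α ≤ ((π/L)² + c)/((π/L)² + 1) = (1 + c(L/π)²)/(1 + (L/π)²). With (π/L)² = 1 and c = 5/6, the largest admissible constant is α = ((π/L)² + c)/((π/L)² + 1).
Simplifying, α = 11/12.


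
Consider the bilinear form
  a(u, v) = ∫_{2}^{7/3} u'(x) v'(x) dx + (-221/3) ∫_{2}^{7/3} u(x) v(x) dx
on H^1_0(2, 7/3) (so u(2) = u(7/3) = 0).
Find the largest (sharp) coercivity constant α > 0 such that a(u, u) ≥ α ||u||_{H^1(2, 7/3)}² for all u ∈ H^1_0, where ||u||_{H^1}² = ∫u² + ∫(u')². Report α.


α = (-221 + 27*π^2)/(3*(1 + 9*π^2))

Coercivity of a(·,·) on H^1_0(2, 7/3) means a(u, u) ≥ α ||u||_{H^1}² for every u ∈ H^1_0.
The interval has length L = 1/3, and Poincaré/coercivity depend only on L. Here a(u, u) = ∫(u')² + (-221/3)·∫u².
Here c = -221/3 < 0 with |c| < (π/L)² = 9*π^2, so coercivity still holds. The condition a(u,u) ≥ α||u||_{H^1}² reads (1−α)∫(u')² ≥ (α−c)∫u². Any admissible α is ≤ 1 (rapidly oscillating u have ∫u²/∫(u')² → 0), and α = 1 would force 0 ≥ (1−c)∫u², impossible since c < 1; so 1−α > 0. By the sharp Poincaré inequality on H^1_0 of an interval of length L, ∫(u')² ≥ (π/L)²∫u² with equality for the first sine mode sin(π(x−x₀)/L) (x₀ the left endpoint), so the inequality holds for all u iff (1−α)(π/L)² ≥ α − c, i.e. α ≤ ((π/L)² + c)/((π/L)² + 1) = (1 + c(L/π)²)/(1 + (L/π)²). (Direct route, valid since c ≤ 0: Poincaré gives c∫u² ≥ c(L/π)²∫(u')², so a(u,u) ≥ (1 + c(L/π)²)∫(u')², while ||u||_{H^1}² ≤ (1 + (L/π)²)∫(u')²; dividing yields the same α.) With (π/L)² = 9*π^2 and c = -221/3, the largest admissible constant is α = ((π/L)² + c)/((π/L)² + 1).
Simplifying, α = (-221 + 27*π^2)/(3*(1 + 9*π^2)).


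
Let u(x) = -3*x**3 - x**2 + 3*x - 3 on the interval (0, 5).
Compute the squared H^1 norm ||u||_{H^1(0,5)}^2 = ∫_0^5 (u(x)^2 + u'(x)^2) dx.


||u||_{H^1}^2 = 3398390/21

The H^1 norm (squared) on an interval (0, L) is
  ||u||_{H^1}^2 = ∫_0^L u(x)^2 dx + ∫_0^L u'(x)^2 dx.
Compute u'(x) = -9*x**2 - 2*x + 3.
Then u(x)^2 = 9*x**6 + 6*x**5 - 17*x**4 + 12*x**3 + 15*x**2 - 18*x + 9 and u'(x)^2 = 81*x**4 + 36*x**3 - 50*x**2 - 12*x + 9.
Integrate each monomial from 0 to 5 using ∫_0^5 c·x^n dx = c·5^(n+1)/(n+1):
  ∫_0^5 u(x)^2 dx = ∫_0^5 (9*x^6 + 6*x^5 - 17*x^4 + 12*x^3 + 15*x^2 - 18*x + 9) dx. Term by term:
    ∫_0^5 9*x^6 dx = 703125/7;  ∫_0^5 6*x^5 dx = 15625;  ∫_0^5 -17*x^4 dx = -10625;
    ∫_0^5 12*x^3 dx = 1875;  ∫_0^5 15*x^2 dx = 625;  ∫_0^5 -18*x dx = -225;
    ∫_0^5 9 dx = 45.
  Sum: 703125/7 + 15625 − 10625 + 1875 + 625 − 225 + 45 = 754365/7.
  ∫_0^5 u'(x)^2 dx = ∫_0^5 (81*x^4 + 36*x^3 - 50*x^2 - 12*x + 9) dx. Term by term:
    ∫_0^5 81*x^4 dx = 50625;  ∫_0^5 36*x^3 dx = 5625;  ∫_0^5 -50*x^2 dx = -6250/3;
    ∫_0^5 -12*x dx = -150;  ∫_0^5 9 dx = 45.
  Sum: 50625 + 5625 − 6250/3 − 150 + 45 = 162185/3.
Adding: ||u||_{H^1}^2 = 754365/7 + 162185/3 = 3398390/21.


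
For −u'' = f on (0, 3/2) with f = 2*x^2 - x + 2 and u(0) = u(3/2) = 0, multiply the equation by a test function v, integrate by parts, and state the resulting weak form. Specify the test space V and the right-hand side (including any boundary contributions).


V = H^1_0(0, 3/2) (so v(0) = v(3/2) = 0); weak form: ∫_0^3/2 u'v' dx = ∫_0^3/2 (2*x^2 - x + 2) v dx for all v ∈ V.

Multiply both sides by a test function v and integrate from 0 to 3/2:
  ∫_0^3/2 −u''(x) v(x) dx = ∫_0^3/2 f(x) v(x) dx.
Integrate the LHS by parts once:
  ∫_0^3/2 −u'' v dx = −[u'(x) v(x)]_0^3/2 + ∫_0^3/2 u'(x) v'(x) dx.
Thus ∫_0^3/2 u'(x) v'(x) dx = ∫_0^3/2 f(x) v(x) dx + [u'(x) v(x)]_0^3/2.
Choose V so that boundary terms are either known or forced to vanish.
u is Dirichlet: u(0) = u(3/2) = 0. Let V = H^1_0(0, 3/2); then v(0) = v(3/2) = 0, and [u' v]_0^3/2 = 0.
Weak formulation: find u (satisfying any essential BC) such that ∫_0^3/2 u'(x) v'(x) dx = ∫_0^3/2 f v dx for all v ∈ V.
Substituting f(x) = 2*x^2 - x + 2, the right-hand side is ∫_0^3/2 (2*x^2 - x + 2) v dx.


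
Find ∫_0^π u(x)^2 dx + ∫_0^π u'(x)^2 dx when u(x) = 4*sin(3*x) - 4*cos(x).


||u||_{H^1(0,π)}^2 = 96*π

u'(x) = 4*sin(x) + 12*cos(3*x).
Expand u² and (u')² and integrate term by term on (0, π), using: for integers n ≥ 1, ∫_0^π sin²(nx) dx = ∫_0^π cos²(nx) dx = π/2; for n ≠ n', ∫_0^π sin(nx)sin(n'x) dx = ∫_0^π cos(nx)cos(n'x) dx = 0; and by product-to-sum, ∫_0^π sin(nx)cos(n'x) dx = ½∫_0^π [sin((n+n')x) + sin((n−n')x)] dx, which is 0 when n+n' is even and 2n/(n²−n'²) when n+n' is odd (it need not vanish on (0, π)).
  u² squared terms: (-4)²·∫cos(x)² dx = 16·π/2 = 8*π;  (4)²·∫sin(3x)² dx = 16·π/2 = 8*π.
  u² cross terms: 2·(-4)·(4)·∫cos(x)·sin(3x) dx = -32·(0) = 0.
  So ∫_0^π u² dx = 8*π + 8*π + 0 = 16*π.
  (u')² squared terms: (4)²·∫sin(x)² dx = 16·π/2 = 8*π;  (12)²·∫cos(3x)² dx = 144·π/2 = 72*π.
  (u')² cross terms: 2·(4)·(12)·∫sin(x)·cos(3x) dx = 96·(0) = 0.
  So ∫_0^π (u')² dx = 8*π + 72*π + 0 = 80*π.
||u||_{H^1}^2 = (16*π) + (80*π) = 96*π.


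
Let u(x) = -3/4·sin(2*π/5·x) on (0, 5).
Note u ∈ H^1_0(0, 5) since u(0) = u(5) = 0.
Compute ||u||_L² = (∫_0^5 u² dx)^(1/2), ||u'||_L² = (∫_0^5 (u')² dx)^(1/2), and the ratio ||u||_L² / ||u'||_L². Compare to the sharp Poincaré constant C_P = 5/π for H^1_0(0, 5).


||u||_L² / ||u'||_L² = 5/(2*π) < C_P = 5/π.

u(x) = -3/4·sin(2*π/5·x), so u'(x) = -3*π*cos(2*π*x/5)/10.
Writing u(x) = A·sin(kπx/L) with A = -3/4 and k = 2, use ∫_0^L sin²(kπx/L) dx = L/2 and ∫_0^L cos²(kπx/L) dx = L/2.
u² = 9/16·sin²(2*π/5·x) and (u')² = 9*π^2/100·cos²(2*π/5·x), and each of sin², cos² integrates to L/2 = 5/2 over (0, 5).
∫_0^5 u² dx = 45/32, so ||u||_L² = 3*sqrt(10)/8.
∫_0^5 (u')² dx = 9*π^2/40, so ||u'||_L² = 3*sqrt(10)*π/20.
Ratio ||u||_L² / ||u'||_L² = 5/(2*π).
Sharp Poincaré constant on H^1_0(0, 5) is C_P = L/π = 5/π, achieved by sin(π/5·x).
This is the k = 2 harmonic; the ratio L/(kπ) is strictly less than C_P = L/π, consistent with the sharp inequality ||u||_L² ≤ C_P ||u'||_L².


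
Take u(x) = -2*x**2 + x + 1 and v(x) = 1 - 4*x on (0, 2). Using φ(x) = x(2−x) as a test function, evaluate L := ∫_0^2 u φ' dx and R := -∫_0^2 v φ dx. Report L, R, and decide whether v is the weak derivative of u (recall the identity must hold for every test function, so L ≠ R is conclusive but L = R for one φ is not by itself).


LHS = 4, RHS = 4. Yes, v = u' weakly.

u(x) = -2*x**2 + x + 1, classical derivative u'(x) = 1 - 4*x.
φ(x) = x(2−x), so φ'(x) = 2 - 2*x.
Note φ(0) = φ(2) = 0, so the boundary term u·φ vanishes.
LHS = ∫_0^2 u(x) φ'(x) dx = ∫_0^2 (4*x^3 - 6*x^2 + 2) dx. Term by term:
  ∫_0^2 4*x^3 dx = 16;  ∫_0^2 -6*x^2 dx = -16;  ∫_0^2 2 dx = 4.
Sum: 16 − 16 + 4 = 4.
So LHS = 4.
∫_0^2 v(x) φ(x) dx = ∫_0^2 (4*x^3 - 9*x^2 + 2*x) dx. Term by term:
  ∫_0^2 4*x^3 dx = 16;  ∫_0^2 -9*x^2 dx = -24;  ∫_0^2 2*x dx = 4.
Sum: 16 − 24 + 4 = -4.
So RHS = -∫_0^2 v(x) φ(x) dx = 4.
LHS = RHS, so the identity holds for this test φ.
Moreover u is smooth here and v(x) = u'(x) = 1 - 4*x pointwise, so the identity holds for every test function. Hence v is the weak derivative of u.


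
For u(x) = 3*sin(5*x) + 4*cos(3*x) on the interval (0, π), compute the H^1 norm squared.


||u||_{H^1(0,π)}^2 = 197*π

u'(x) = -12*sin(3*x) + 15*cos(5*x).
Expand u² and (u')² and integrate term by term on (0, π), using: for integers n ≥ 1, ∫_0^π sin²(nx) dx = ∫_0^π cos²(nx) dx = π/2; for n ≠ n', ∫_0^π sin(nx)sin(n'x) dx = ∫_0^π cos(nx)cos(n'x) dx = 0; and by product-to-sum, ∫_0^π sin(nx)cos(n'x) dx = ½∫_0^π [sin((n+n')x) + sin((n−n')x)] dx, which is 0 when n+n' is even and 2n/(n²−n'²) when n+n' is odd (it need not vanish on (0, π)).
  u² squared terms: (3)²·∫sin(5x)² dx = 9·π/2 = 9*π/2;  (4)²·∫cos(3x)² dx = 16·π/2 = 8*π.
  u² cross terms: 2·(3)·(4)·∫sin(5x)·cos(3x) dx = 24·(0) = 0.
  So ∫_0^π u² dx = 9*π/2 + 8*π + 0 = 25*π/2.
  (u')² squared terms: (-12)²·∫sin(3x)² dx = 144·π/2 = 72*π;  (15)²·∫cos(5x)² dx = 225·π/2 = 225*π/2.
  (u')² cross terms: 2·(-12)·(15)·∫sin(3x)·cos(5x) dx = -360·(0) = 0.
  So ∫_0^π (u')² dx = 72*π + 225*π/2 + 0 = 369*π/2.
||u||_{H^1}^2 = (25*π/2) + (369*π/2) = 197*π.


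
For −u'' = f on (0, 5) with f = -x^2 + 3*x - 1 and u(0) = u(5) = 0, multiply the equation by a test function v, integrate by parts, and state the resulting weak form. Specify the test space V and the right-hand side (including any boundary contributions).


V = H^1_0(0, 5) (so v(0) = v(5) = 0); weak form: ∫_0^5 u'v' dx = ∫_0^5 (-x^2 + 3*x - 1) v dx for all v ∈ V.

Multiply both sides by a test function v and integrate from 0 to 5:
  ∫_0^5 −u''(x) v(x) dx = ∫_0^5 f(x) v(x) dx.
Integrate the LHS by parts once:
  ∫_0^5 −u'' v dx = −[u'(x) v(x)]_0^5 + ∫_0^5 u'(x) v'(x) dx.
Thus ∫_0^5 u'(x) v'(x) dx = ∫_0^5 f(x) v(x) dx + [u'(x) v(x)]_0^5.
Choose V so that boundary terms are either known or forced to vanish.
u is Dirichlet: u(0) = u(5) = 0. Let V = H^1_0(0, 5); then v(0) = v(5) = 0, and [u' v]_0^5 = 0.
Weak formulation: find u (satisfying any essential BC) such that ∫_0^5 u'(x) v'(x) dx = ∫_0^5 f v dx for all v ∈ V.
Substituting f(x) = -x^2 + 3*x - 1, the right-hand side is ∫_0^5 (-x^2 + 3*x - 1) v dx.


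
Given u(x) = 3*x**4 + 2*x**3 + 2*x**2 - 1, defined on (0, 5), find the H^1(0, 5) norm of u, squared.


||u||_{H^1}^2 = 201988085/42

The H^1 norm (squared) on an interval (0, L) is
  ||u||_{H^1}^2 = ∫_0^L u(x)^2 dx + ∫_0^L u'(x)^2 dx.
Compute u'(x) = 12*x**3 + 6*x**2 + 4*x.
Then u(x)^2 = 9*x**8 + 12*x**7 + 16*x**6 + 8*x**5 - 2*x**4 - 4*x**3 - 4*x**2 + 1 and u'(x)^2 = 144*x**6 + 144*x**5 + 132*x**4 + 48*x**3 + 16*x**2.
Integrate each monomial from 0 to 5 using ∫_0^5 c·x^n dx = c·5^(n+1)/(n+1):
  ∫_0^5 u(x)^2 dx = ∫_0^5 (9*x^8 + 12*x^7 + 16*x^6 + 8*x^5 - 2*x^4 - 4*x^3 - 4*x^2 + 1) dx. Term by term:
    ∫_0^5 9*x^8 dx = 1953125;  ∫_0^5 12*x^7 dx = 1171875/2;  ∫_0^5 16*x^6 dx = 1250000/7;
    ∫_0^5 8*x^5 dx = 62500/3;  ∫_0^5 -2*x^4 dx = -1250;  ∫_0^5 -4*x^3 dx = -625;
    ∫_0^5 -4*x^2 dx = -500/3;  ∫_0^5 1 dx = 5.
  Sum: 1953125 + 1171875/2 + 1250000/7 + 62500/3 − 1250 − 625 − 500/3 + 5 = 114930085/42.
  ∫_0^5 u'(x)^2 dx = ∫_0^5 (144*x^6 + 144*x^5 + 132*x^4 + 48*x^3 + 16*x^2) dx. Term by term:
    ∫_0^5 144*x^6 dx = 11250000/7;  ∫_0^5 144*x^5 dx = 375000;  ∫_0^5 132*x^4 dx = 82500;
    ∫_0^5 48*x^3 dx = 7500;  ∫_0^5 16*x^2 dx = 2000/3.
  Sum: 11250000/7 + 375000 + 82500 + 7500 + 2000/3 = 43529000/21.
Adding: ||u||_{H^1}^2 = 114930085/42 + 43529000/21 = 201988085/42.


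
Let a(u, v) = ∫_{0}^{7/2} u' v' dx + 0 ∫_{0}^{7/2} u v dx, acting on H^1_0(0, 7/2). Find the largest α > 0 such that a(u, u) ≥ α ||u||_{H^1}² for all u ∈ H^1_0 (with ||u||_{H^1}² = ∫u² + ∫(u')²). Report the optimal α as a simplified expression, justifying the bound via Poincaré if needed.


α = 4*π^2/(4*π^2 + 49)

Coercivity of a(·,·) on H^1_0(0, 7/2) means a(u, u) ≥ α ||u||_{H^1}² for every u ∈ H^1_0.
The interval has length L = 7/2, and Poincaré/coercivity depend only on L. Here a(u, u) = ∫(u')² + (0)·∫u².
Here c = 0, so a(u,u) = ∫(u')² alone. The condition a(u,u) ≥ α||u||_{H^1}² reads (1−α)∫(u')² ≥ (α−c)∫u². Any admissible α is ≤ 1 (rapidly oscillating u have ∫u²/∫(u')² → 0), and α = 1 would force 0 ≥ (1−c)∫u², impossible since c < 1; so 1−α > 0. By the sharp Poincaré inequality on H^1_0 of an interval of length L, ∫(u')² ≥ (π/L)²∫u² with equality for the first sine mode sin(π(x−x₀)/L) (x₀ the left endpoint), so the inequality holds for all u iff (1−α)(π/L)² ≥ α − c, i.e. α ≤ ((π/L)² + c)/((π/L)² + 1) = (1 + c(L/π)²)/(1 + (L/π)²). (Direct route, valid since c ≤ 0: Poincaré gives c∫u² ≥ c(L/π)²∫(u')², so a(u,u) ≥ (1 + c(L/π)²)∫(u')², while ||u||_{H^1}² ≤ (1 + (L/π)²)∫(u')²; dividing yields the same α.) With (π/L)² = 4*π^2/49 and c = 0, the largest admissible constant is α = ((π/L)² + c)/((π/L)² + 1).
Simplifying, α = 4*π^2/(4*π^2 + 49).


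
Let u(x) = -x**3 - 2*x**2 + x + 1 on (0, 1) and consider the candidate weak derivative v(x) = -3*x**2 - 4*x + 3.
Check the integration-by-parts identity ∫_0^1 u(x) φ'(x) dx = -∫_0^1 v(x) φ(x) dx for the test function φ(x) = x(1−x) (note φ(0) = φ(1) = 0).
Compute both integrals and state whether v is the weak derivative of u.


LHS = 19/60, RHS = -1/60. No, v is not the weak derivative of u.

u(x) = -x**3 - 2*x**2 + x + 1, classical derivative u'(x) = -3*x**2 - 4*x + 1.
φ(x) = x(1−x), so φ'(x) = 1 - 2*x.
Note φ(0) = φ(1) = 0, so the boundary term u·φ vanishes.
LHS = ∫_0^1 u(x) φ'(x) dx = ∫_0^1 (2*x^4 + 3*x^3 - 4*x^2 - x + 1) dx. Term by term:
  ∫_0^1 2*x^4 dx = 2/5;  ∫_0^1 3*x^3 dx = 3/4;  ∫_0^1 -4*x^2 dx = -4/3;
  ∫_0^1 -x dx = -1/2;  ∫_0^1 1 dx = 1.
Sum: 2/5 + 3/4 − 4/3 − 1/2 + 1 = 19/60.
So LHS = 19/60.
∫_0^1 v(x) φ(x) dx = ∫_0^1 (3*x^4 + x^3 - 7*x^2 + 3*x) dx. Term by term:
  ∫_0^1 3*x^4 dx = 3/5;  ∫_0^1 x^3 dx = 1/4;  ∫_0^1 -7*x^2 dx = -7/3;
  ∫_0^1 3*x dx = 3/2.
Sum: 3/5 + 1/4 − 7/3 + 3/2 = 1/60.
So RHS = -∫_0^1 v(x) φ(x) dx = -1/60.
LHS − RHS = 1/3 ≠ 0, so the identity fails.
(For a valid weak derivative the identity must hold for EVERY test function, in particular this one. The failure shows v is NOT the weak derivative of u.)
Correct weak derivative would be u'(x) = -3*x**2 - 4*x + 1.


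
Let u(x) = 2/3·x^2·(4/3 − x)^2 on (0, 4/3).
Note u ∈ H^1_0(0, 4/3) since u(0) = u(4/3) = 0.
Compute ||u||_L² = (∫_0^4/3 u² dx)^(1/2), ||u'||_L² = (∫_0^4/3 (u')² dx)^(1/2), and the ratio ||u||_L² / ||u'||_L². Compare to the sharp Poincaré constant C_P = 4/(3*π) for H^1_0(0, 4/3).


||u||_L² / ||u'||_L² = 2*sqrt(3)/9 < C_P = 4/(3*π).

u(x) = 2/3·x^2·(4/3 − x)^2, so u'(x) = 8*x*(3*x - 4)*(3*x - 2)/27.
u(x) = 2/3·x^2·(4/3 − x)^2 vanishes at x = 0 and x = 4/3, so u ∈ H^1_0(0, 4/3). Differentiate via the product rule and integrate the resulting polynomials term by term.
  ∫_0^4/3 u² dx = ∫_0^4/3 (4*x^8/9 - 64*x^7/27 + 128*x^6/27 - 1024*x^5/243 + 1024*x^4/729) dx. Term by term:
    ∫_0^4/3 4*x^8/9 dx = 1048576/1594323;  ∫_0^4/3 -64*x^7/27 dx = -524288/177147;  ∫_0^4/3 128*x^6/27 dx = 2097152/413343;
    ∫_0^4/3 -1024*x^5/243 dx = -2097152/531441;  ∫_0^4/3 1024*x^4/729 dx = 1048576/885735.
  Sum: 1048576/1594323 − 524288/177147 + 2097152/413343 − 2097152/531441 + 1048576/885735 = 524288/55801305.
  ∫_0^4/3 (u')² dx = ∫_0^4/3 (64*x^6/9 - 256*x^5/9 + 3328*x^4/81 - 2048*x^3/81 + 4096*x^2/729) dx. Term by term:
    ∫_0^4/3 64*x^6/9 dx = 1048576/137781;  ∫_0^4/3 -256*x^5/9 dx = -524288/19683;  ∫_0^4/3 3328*x^4/81 dx = 3407872/98415;
    ∫_0^4/3 -2048*x^3/81 dx = -131072/6561;  ∫_0^4/3 4096*x^2/729 dx = 262144/59049.
  Sum: 1048576/137781 − 524288/19683 + 3407872/98415 − 131072/6561 + 262144/59049 = 131072/2066715.
∫_0^4/3 u² dx = 524288/55801305, so ||u||_L² = 512*sqrt(210)/76545.
∫_0^4/3 (u')² dx = 131072/2066715, so ||u'||_L² = 256*sqrt(70)/8505.
Ratio ||u||_L² / ||u'||_L² = 2*sqrt(3)/9.
Sharp Poincaré constant on H^1_0(0, 4/3) is C_P = L/π = 4/(3*π), achieved by sin(3*π/4·x).
A polynomial bump cannot attain the sharp Poincaré constant (only the first sine eigenfunction does), so the ratio is strictly less than C_P, consistent with ||u||_L² ≤ C_P ||u'||_L².


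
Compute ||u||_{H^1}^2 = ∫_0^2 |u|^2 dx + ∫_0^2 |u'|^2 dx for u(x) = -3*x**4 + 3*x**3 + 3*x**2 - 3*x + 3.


||u||_{H^1}^2 = 4064/7

The H^1 norm (squared) on an interval (0, L) is
  ||u||_{H^1}^2 = ∫_0^L u(x)^2 dx + ∫_0^L u'(x)^2 dx.
Compute u'(x) = -12*x**3 + 9*x**2 + 6*x - 3.
Then u(x)^2 = 9*x**8 - 18*x**7 - 9*x**6 + 36*x**5 - 27*x**4 + 27*x**2 - 18*x + 9 and u'(x)^2 = 144*x**6 - 216*x**5 - 63*x**4 + 180*x**3 - 18*x**2 - 36*x + 9.
Integrate each monomial from 0 to 2 using ∫_0^2 c·x^n dx = c·2^(n+1)/(n+1):
  ∫_0^2 u(x)^2 dx = ∫_0^2 (9*x^8 - 18*x^7 - 9*x^6 + 36*x^5 - 27*x^4 + 27*x^2 - 18*x + 9) dx. Term by term:
    ∫_0^2 9*x^8 dx = 512;  ∫_0^2 -18*x^7 dx = -576;  ∫_0^2 -9*x^6 dx = -1152/7;
    ∫_0^2 36*x^5 dx = 384;  ∫_0^2 -27*x^4 dx = -864/5;  ∫_0^2 27*x^2 dx = 72;
    ∫_0^2 -18*x dx = -36;  ∫_0^2 9 dx = 18.
  Sum: 512 − 576 − 1152/7 + 384 − 864/5 + 72 − 36 + 18 = 1282/35.
  ∫_0^2 u'(x)^2 dx = ∫_0^2 (144*x^6 - 216*x^5 - 63*x^4 + 180*x^3 - 18*x^2 - 36*x + 9) dx. Term by term:
    ∫_0^2 144*x^6 dx = 18432/7;  ∫_0^2 -216*x^5 dx = -2304;  ∫_0^2 -63*x^4 dx = -2016/5;
    ∫_0^2 180*x^3 dx = 720;  ∫_0^2 -18*x^2 dx = -48;  ∫_0^2 -36*x dx = -72;
    ∫_0^2 9 dx = 18.
  Sum: 18432/7 − 2304 − 2016/5 + 720 − 48 − 72 + 18 = 19038/35.
Adding: ||u||_{H^1}^2 = 1282/35 + 19038/35 = 4064/7.


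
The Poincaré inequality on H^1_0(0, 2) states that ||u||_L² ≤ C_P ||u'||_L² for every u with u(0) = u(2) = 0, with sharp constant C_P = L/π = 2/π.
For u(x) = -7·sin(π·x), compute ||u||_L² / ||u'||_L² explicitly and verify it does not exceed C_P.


||u||_L² / ||u'||_L² = 1/π < C_P = 2/π.

u(x) = -7·sin(π·x), so u'(x) = -7*π*cos(π*x).
Writing u(x) = A·sin(kπx/L) with A = -7 and k = 2, use ∫_0^L sin²(kπx/L) dx = L/2 and ∫_0^L cos²(kπx/L) dx = L/2.
u² = 49·sin²(π·x) and (u')² = 49*π^2·cos²(π·x), and each of sin², cos² integrates to L/2 = 1 over (0, 2).
∫_0^2 u² dx = 49, so ||u||_L² = 7.
∫_0^2 (u')² dx = 49*π^2, so ||u'||_L² = 7*π.
Ratio ||u||_L² / ||u'||_L² = 1/π.
Sharp Poincaré constant on H^1_0(0, 2) is C_P = L/π = 2/π, achieved by sin(π/2·x).
This is the k = 2 harmonic; the ratio L/(kπ) is strictly less than C_P = L/π, consistent with the sharp inequality ||u||_L² ≤ C_P ||u'||_L².


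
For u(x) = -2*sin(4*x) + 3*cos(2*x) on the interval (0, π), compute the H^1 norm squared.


||u||_{H^1(0,π)}^2 = 113*π/2

u'(x) = -6*sin(2*x) - 8*cos(4*x).
Expand u² and (u')² and integrate term by term on (0, π), using: for integers n ≥ 1, ∫_0^π sin²(nx) dx = ∫_0^π cos²(nx) dx = π/2; for n ≠ n', ∫_0^π sin(nx)sin(n'x) dx = ∫_0^π cos(nx)cos(n'x) dx = 0; and by product-to-sum, ∫_0^π sin(nx)cos(n'x) dx = ½∫_0^π [sin((n+n')x) + sin((n−n')x)] dx, which is 0 when n+n' is even and 2n/(n²−n'²) when n+n' is odd (it need not vanish on (0, π)).
  u² squared terms: (-2)²·∫sin(4x)² dx = 4·π/2 = 2*π;  (3)²·∫cos(2x)² dx = 9·π/2 = 9*π/2.
  u² cross terms: 2·(-2)·(3)·∫sin(4x)·cos(2x) dx = -12·(0) = 0.
  So ∫_0^π u² dx = 2*π + 9*π/2 + 0 = 13*π/2.
  (u')² squared terms: (-8)²·∫cos(4x)² dx = 64·π/2 = 32*π;  (-6)²·∫sin(2x)² dx = 36·π/2 = 18*π.
  (u')² cross terms: 2·(-8)·(-6)·∫cos(4x)·sin(2x) dx = 96·(0) = 0.
  So ∫_0^π (u')² dx = 32*π + 18*π + 0 = 50*π.
||u||_{H^1}^2 = (13*π/2) + (50*π) = 113*π/2.


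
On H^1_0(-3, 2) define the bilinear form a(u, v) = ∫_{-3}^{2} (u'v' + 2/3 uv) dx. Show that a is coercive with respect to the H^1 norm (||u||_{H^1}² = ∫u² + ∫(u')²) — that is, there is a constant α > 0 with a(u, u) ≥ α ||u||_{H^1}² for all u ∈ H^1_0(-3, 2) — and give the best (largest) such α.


α = (π^2 + 50/3)/(π^2 + 25)

Coercivity of a(·,·) on H^1_0(-3, 2) means a(u, u) ≥ α ||u||_{H^1}² for every u ∈ H^1_0.
The interval has length L = 5, and Poincaré/coercivity depend only on L. Here a(u, u) = ∫(u')² + (2/3)·∫u².
Here 0 < c = 2/3 < 1. The condition a(u,u) ≥ α||u||_{H^1}² reads (1−α)∫(u')² ≥ (α−c)∫u². Any admissible α is ≤ 1 (rapidly oscillating u have ∫u²/∫(u')² → 0), and α = 1 would force 0 ≥ (1−c)∫u², impossible since c < 1; so 1−α > 0. By the sharp Poincaré inequality on H^1_0 of an interval of length L, ∫(u')² ≥ (π/L)²∫u² with equality for the first sine mode sin(π(x−x₀)/L) (x₀ the left endpoint), so the inequality holds for all u iff (1−α)(π/L)² ≥ α − c, i.e. α ≤ ((π/L)² + c)/((π/L)² + 1) = (1 + c(L/π)²)/(1 + (L/π)²). With (π/L)² = π^2/25 and c = 2/3, the largest admissible constant is α = ((π/L)² + c)/((π/L)² + 1).
Simplifying, α = (π^2 + 50/3)/(π^2 + 25).


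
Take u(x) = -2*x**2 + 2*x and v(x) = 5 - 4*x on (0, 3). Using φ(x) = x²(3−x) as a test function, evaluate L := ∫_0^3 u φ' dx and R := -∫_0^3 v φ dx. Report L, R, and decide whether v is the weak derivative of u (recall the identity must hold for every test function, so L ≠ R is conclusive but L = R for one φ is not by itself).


LHS = 351/10, RHS = 297/20. No, v is not the weak derivative of u.

u(x) = -2*x**2 + 2*x, classical derivative u'(x) = 2 - 4*x.
φ(x) = x²(3−x), so φ'(x) = 3*x*(2 - x).
Note φ(0) = φ(3) = 0, so the boundary term u·φ vanishes.
LHS = ∫_0^3 u(x) φ'(x) dx = ∫_0^3 (6*x^4 - 18*x^3 + 12*x^2) dx. Term by term:
  ∫_0^3 6*x^4 dx = 1458/5;  ∫_0^3 -18*x^3 dx = -729/2;  ∫_0^3 12*x^2 dx = 108.
Sum: 1458/5 − 729/2 + 108 = 351/10.
So LHS = 351/10.
∫_0^3 v(x) φ(x) dx = ∫_0^3 (4*x^4 - 17*x^3 + 15*x^2) dx. Term by term:
  ∫_0^3 4*x^4 dx = 972/5;  ∫_0^3 -17*x^3 dx = -1377/4;  ∫_0^3 15*x^2 dx = 135.
Sum: 972/5 − 1377/4 + 135 = -297/20.
So RHS = -∫_0^3 v(x) φ(x) dx = 297/20.
LHS − RHS = 81/4 ≠ 0, so the identity fails.
(For a valid weak derivative the identity must hold for EVERY test function, in particular this one. The failure shows v is NOT the weak derivative of u.)
Correct weak derivative would be u'(x) = 2 - 4*x.


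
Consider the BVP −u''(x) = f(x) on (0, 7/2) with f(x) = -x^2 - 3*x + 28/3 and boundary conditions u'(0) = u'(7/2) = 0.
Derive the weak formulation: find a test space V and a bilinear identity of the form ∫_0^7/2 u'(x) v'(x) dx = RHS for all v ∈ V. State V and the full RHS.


V = H^1(0, 7/2) (no boundary constraint on v; u is determined up to an additive constant); weak form: ∫_0^7/2 u'v' dx = ∫_0^7/2 (-x^2 - 3*x + 28/3) v dx for all v ∈ V.

Multiply both sides by a test function v and integrate from 0 to 7/2:
  ∫_0^7/2 −u''(x) v(x) dx = ∫_0^7/2 f(x) v(x) dx.
Integrate the LHS by parts once:
  ∫_0^7/2 −u'' v dx = −[u'(x) v(x)]_0^7/2 + ∫_0^7/2 u'(x) v'(x) dx.
Thus ∫_0^7/2 u'(x) v'(x) dx = ∫_0^7/2 f(x) v(x) dx + [u'(x) v(x)]_0^7/2.
Choose V so that boundary terms are either known or forced to vanish.
u has homogeneous Neumann: u'(0) = u'(7/2) = 0. So [u' v]_0^7/2 = 0·v(7/2) − 0·v(0) = 0 for any v; take V = H^1(0, 7/2).
Weak formulation: find u (satisfying any essential BC) such that ∫_0^7/2 u'(x) v'(x) dx = ∫_0^7/2 f v dx for all v ∈ V (homogeneous Neumann, so boundary terms vanish).
Substituting f(x) = -x^2 - 3*x + 28/3, the right-hand side is ∫_0^7/2 (-x^2 - 3*x + 28/3) v dx.
Compatibility check (pure Neumann): taking v ≡ 1 ∈ V gives 0 = ∫_0^7/2 f dx + (0) − (0), i.e. ∫_0^7/2 f dx must equal u'(0) − u'(7/2) = 0. Indeed ∫_0^7/2 (-x^2 - 3*x + 28/3) dx = 0, so the data are compatible. The solution is then unique only up to an additive constant (fix it e.g. by requiring ∫_0^7/2 u dx = 0).


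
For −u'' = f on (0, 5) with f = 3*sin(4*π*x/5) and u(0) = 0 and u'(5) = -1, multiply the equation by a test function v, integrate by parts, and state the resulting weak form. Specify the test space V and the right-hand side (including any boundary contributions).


V = {v ∈ H^1(0, 5) : v(0) = 0} (test functions vanish at x = 0 where u is specified); weak form: ∫_0^5 u'v' dx = ∫_0^5 (3*sin(4*π*x/5)) v dx − v(5) for all v ∈ V.

Multiply both sides by a test function v and integrate from 0 to 5:
  ∫_0^5 −u''(x) v(x) dx = ∫_0^5 f(x) v(x) dx.
Integrate the LHS by parts once:
  ∫_0^5 −u'' v dx = −[u'(x) v(x)]_0^5 + ∫_0^5 u'(x) v'(x) dx.
Thus ∫_0^5 u'(x) v'(x) dx = ∫_0^5 f(x) v(x) dx + [u'(x) v(x)]_0^5.
Choose V so that boundary terms are either known or forced to vanish.
Mixed BC: u(0) = 0 (Dirichlet) and u'(5) = -1 (Neumann). Define V = {v ∈ H^1(0, 5) : v(0) = 0}. Then [u' v]_0^5 = u'(5)·v(5) − u'(0)·0 = − v(5).
Weak formulation: find u (satisfying any essential BC) such that ∫_0^5 u'(x) v'(x) dx = ∫_0^5 f v dx − v(5) for all v ∈ V (Dirichlet at 0 absorbed into V; Neumann datum at x = 5 contributes the boundary term).
Substituting f(x) = 3*sin(4*π*x/5), the right-hand side is ∫_0^5 (3*sin(4*π*x/5)) v dx − v(5).


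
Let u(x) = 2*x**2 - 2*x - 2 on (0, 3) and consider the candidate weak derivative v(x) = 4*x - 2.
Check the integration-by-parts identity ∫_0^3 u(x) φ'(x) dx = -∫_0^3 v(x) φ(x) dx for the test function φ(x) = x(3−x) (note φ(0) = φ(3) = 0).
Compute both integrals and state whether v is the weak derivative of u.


LHS = -18, RHS = -18. Yes, v = u' weakly.

u(x) = 2*x**2 - 2*x - 2, classical derivative u'(x) = 4*x - 2.
φ(x) = x(3−x), so φ'(x) = 3 - 2*x.
Note φ(0) = φ(3) = 0, so the boundary term u·φ vanishes.
LHS = ∫_0^3 u(x) φ'(x) dx = ∫_0^3 (-4*x^3 + 10*x^2 - 2*x - 6) dx. Term by term:
  ∫_0^3 -4*x^3 dx = -81;  ∫_0^3 10*x^2 dx = 90;  ∫_0^3 -2*x dx = -9;
  ∫_0^3 -6 dx = -18.
Sum: -81 + 90 − 9 − 18 = -18.
So LHS = -18.
∫_0^3 v(x) φ(x) dx = ∫_0^3 (-4*x^3 + 14*x^2 - 6*x) dx. Term by term:
  ∫_0^3 -4*x^3 dx = -81;  ∫_0^3 14*x^2 dx = 126;  ∫_0^3 -6*x dx = -27.
Sum: -81 + 126 − 27 = 18.
So RHS = -∫_0^3 v(x) φ(x) dx = -18.
LHS = RHS, so the identity holds for this test φ.
Moreover u is smooth here and v(x) = u'(x) = 4*x - 2 pointwise, so the identity holds for every test function. Hence v is the weak derivative of u.


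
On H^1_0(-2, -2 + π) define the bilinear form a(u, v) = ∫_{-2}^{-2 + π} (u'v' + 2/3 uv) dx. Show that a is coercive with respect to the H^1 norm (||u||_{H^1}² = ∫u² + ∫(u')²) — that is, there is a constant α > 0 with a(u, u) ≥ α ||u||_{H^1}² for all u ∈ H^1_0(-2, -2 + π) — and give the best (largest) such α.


α = 5/6

Coercivity of a(·,·) on H^1_0(-2, -2 + π) means a(u, u) ≥ α ||u||_{H^1}² for every u ∈ H^1_0.
The interval has length L = π, and Poincaré/coercivity depend only on L. Here a(u, u) = ∫(u')² + (2/3)·∫u².
Here 0 < c = 2/3 < 1. The condition a(u,u) ≥ α||u||_{H^1}² reads (1−α)∫(u')² ≥ (α−c)∫u². Any admissible α is ≤ 1 (rapidly oscillating u have ∫u²/∫(u')² → 0), and α = 1 would force 0 ≥ (1−c)∫u², impossible since c < 1; so 1−α > 0. By the sharp Poincaré inequality on H^1_0 of an interval of length L, ∫(u')² ≥ (π/L)²∫u² with equality for the first sine mode sin(π(x−x₀)/L) (x₀ the left endpoint), so the inequality holds for all u iff (1−α)(π/L)² ≥ α − c, i.e. α ≤ ((π/L)² + c)/((π/L)² + 1) = (1 + c(L/π)²)/(1 + (L/π)²). With (π/L)² = 1 and c = 2/3, the largest admissible constant is α = ((π/L)² + c)/((π/L)² + 1).
Simplifying, α = 5/6.


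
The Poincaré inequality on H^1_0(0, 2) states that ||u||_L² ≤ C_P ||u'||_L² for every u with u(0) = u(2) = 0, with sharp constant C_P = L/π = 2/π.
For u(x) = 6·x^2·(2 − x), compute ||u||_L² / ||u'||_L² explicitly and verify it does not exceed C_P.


||u||_L² / ||u'||_L² = sqrt(14)/7 < C_P = 2/π.

u(x) = 6·x^2·(2 − x), so u'(x) = 6*x*(4 - 3*x).
u(x) = 6·x^2·(2 − x) vanishes at x = 0 and x = 2, so u ∈ H^1_0(0, 2). Differentiate via the product rule and integrate the resulting polynomials term by term.
  ∫_0^2 u² dx = ∫_0^2 (36*x^6 - 144*x^5 + 144*x^4) dx. Term by term:
    ∫_0^2 36*x^6 dx = 4608/7;  ∫_0^2 -144*x^5 dx = -1536;  ∫_0^2 144*x^4 dx = 4608/5.
  Sum: 4608/7 − 1536 + 4608/5 = 1536/35.
  ∫_0^2 (u')² dx = ∫_0^2 (324*x^4 - 864*x^3 + 576*x^2) dx. Term by term:
    ∫_0^2 324*x^4 dx = 10368/5;  ∫_0^2 -864*x^3 dx = -3456;  ∫_0^2 576*x^2 dx = 1536.
  Sum: 10368/5 − 3456 + 1536 = 768/5.
∫_0^2 u² dx = 1536/35, so ||u||_L² = 16*sqrt(210)/35.
∫_0^2 (u')² dx = 768/5, so ||u'||_L² = 16*sqrt(15)/5.
Ratio ||u||_L² / ||u'||_L² = sqrt(14)/7.
Sharp Poincaré constant on H^1_0(0, 2) is C_P = L/π = 2/π, achieved by sin(π/2·x).
A polynomial bump cannot attain the sharp Poincaré constant (only the first sine eigenfunction does), so the ratio is strictly less than C_P, consistent with ||u||_L² ≤ C_P ||u'||_L².


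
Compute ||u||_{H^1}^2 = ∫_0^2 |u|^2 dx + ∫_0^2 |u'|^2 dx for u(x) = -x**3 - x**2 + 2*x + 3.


||u||_{H^1}^2 = 9802/105

The H^1 norm (squared) on an interval (0, L) is
  ||u||_{H^1}^2 = ∫_0^L u(x)^2 dx + ∫_0^L u'(x)^2 dx.
Compute u'(x) = -3*x**2 - 2*x + 2.
Then u(x)^2 = x**6 + 2*x**5 - 3*x**4 - 10*x**3 - 2*x**2 + 12*x + 9 and u'(x)^2 = 9*x**4 + 12*x**3 - 8*x**2 - 8*x + 4.
Integrate each monomial from 0 to 2 using ∫_0^2 c·x^n dx = c·2^(n+1)/(n+1):
  ∫_0^2 u(x)^2 dx = ∫_0^2 (x^6 + 2*x^5 - 3*x^4 - 10*x^3 - 2*x^2 + 12*x + 9) dx. Term by term:
    ∫_0^2 x^6 dx = 128/7;  ∫_0^2 2*x^5 dx = 64/3;  ∫_0^2 -3*x^4 dx = -96/5;
    ∫_0^2 -10*x^3 dx = -40;  ∫_0^2 -2*x^2 dx = -16/3;  ∫_0^2 12*x dx = 24;
    ∫_0^2 9 dx = 18.
  Sum: 128/7 + 64/3 − 96/5 − 40 − 16/3 + 24 + 18 = 598/35.
  ∫_0^2 u'(x)^2 dx = ∫_0^2 (9*x^4 + 12*x^3 - 8*x^2 - 8*x + 4) dx. Term by term:
    ∫_0^2 9*x^4 dx = 288/5;  ∫_0^2 12*x^3 dx = 48;  ∫_0^2 -8*x^2 dx = -64/3;
    ∫_0^2 -8*x dx = -16;  ∫_0^2 4 dx = 8.
  Sum: 288/5 + 48 − 64/3 − 16 + 8 = 1144/15.
Adding: ||u||_{H^1}^2 = 598/35 + 1144/15 = 9802/105.


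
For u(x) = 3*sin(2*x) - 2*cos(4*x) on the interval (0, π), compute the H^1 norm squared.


||u||_{H^1(0,π)}^2 = 113*π/2

u'(x) = 8*sin(4*x) + 6*cos(2*x).
Expand u² and (u')² and integrate term by term on (0, π), using: for integers n ≥ 1, ∫_0^π sin²(nx) dx = ∫_0^π cos²(nx) dx = π/2; for n ≠ n', ∫_0^π sin(nx)sin(n'x) dx = ∫_0^π cos(nx)cos(n'x) dx = 0; and by product-to-sum, ∫_0^π sin(nx)cos(n'x) dx = ½∫_0^π [sin((n+n')x) + sin((n−n')x)] dx, which is 0 when n+n' is even and 2n/(n²−n'²) when n+n' is odd (it need not vanish on (0, π)).
  u² squared terms: (-2)²·∫cos(4x)² dx = 4·π/2 = 2*π;  (3)²·∫sin(2x)² dx = 9·π/2 = 9*π/2.
  u² cross terms: 2·(-2)·(3)·∫cos(4x)·sin(2x) dx = -12·(0) = 0.
  So ∫_0^π u² dx = 2*π + 9*π/2 + 0 = 13*π/2.
  (u')² squared terms: (6)²·∫cos(2x)² dx = 36·π/2 = 18*π;  (8)²·∫sin(4x)² dx = 64·π/2 = 32*π.
  (u')² cross terms: 2·(6)·(8)·∫cos(2x)·sin(4x) dx = 96·(0) = 0.
  So ∫_0^π (u')² dx = 18*π + 32*π + 0 = 50*π.
||u||_{H^1}^2 = (13*π/2) + (50*π) = 113*π/2.


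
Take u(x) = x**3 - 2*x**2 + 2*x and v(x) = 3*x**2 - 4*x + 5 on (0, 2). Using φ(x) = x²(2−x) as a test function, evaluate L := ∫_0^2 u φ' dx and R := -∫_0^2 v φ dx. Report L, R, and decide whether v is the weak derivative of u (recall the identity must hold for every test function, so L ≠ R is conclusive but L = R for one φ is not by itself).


LHS = -8/3, RHS = -20/3. No, v is not the weak derivative of u.

u(x) = x**3 - 2*x**2 + 2*x, classical derivative u'(x) = 3*x**2 - 4*x + 2.
φ(x) = x²(2−x), so φ'(x) = x*(4 - 3*x).
Note φ(0) = φ(2) = 0, so the boundary term u·φ vanishes.
LHS = ∫_0^2 u(x) φ'(x) dx = ∫_0^2 (-3*x^5 + 10*x^4 - 14*x^3 + 8*x^2) dx. Term by term:
  ∫_0^2 -3*x^5 dx = -32;  ∫_0^2 10*x^4 dx = 64;  ∫_0^2 -14*x^3 dx = -56;
  ∫_0^2 8*x^2 dx = 64/3.
Sum: -32 + 64 − 56 + 64/3 = -8/3.
So LHS = -8/3.
∫_0^2 v(x) φ(x) dx = ∫_0^2 (-3*x^5 + 10*x^4 - 13*x^3 + 10*x^2) dx. Term by term:
  ∫_0^2 -3*x^5 dx = -32;  ∫_0^2 10*x^4 dx = 64;  ∫_0^2 -13*x^3 dx = -52;
  ∫_0^2 10*x^2 dx = 80/3.
Sum: -32 + 64 − 52 + 80/3 = 20/3.
So RHS = -∫_0^2 v(x) φ(x) dx = -20/3.
LHS − RHS = 4 ≠ 0, so the identity fails.
(For a valid weak derivative the identity must hold for EVERY test function, in particular this one. The failure shows v is NOT the weak derivative of u.)
Correct weak derivative would be u'(x) = 3*x**2 - 4*x + 2.


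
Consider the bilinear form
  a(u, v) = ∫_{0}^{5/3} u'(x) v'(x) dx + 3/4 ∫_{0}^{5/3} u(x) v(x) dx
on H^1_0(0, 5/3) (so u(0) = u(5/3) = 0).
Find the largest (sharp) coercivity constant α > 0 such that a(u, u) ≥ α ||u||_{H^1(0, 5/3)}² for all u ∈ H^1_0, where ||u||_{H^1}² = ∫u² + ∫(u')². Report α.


α = 3*(25 + 12*π^2)/(4*(25 + 9*π^2))

Coercivity of a(·,·) on H^1_0(0, 5/3) means a(u, u) ≥ α ||u||_{H^1}² for every u ∈ H^1_0.
The interval has length L = 5/3, and Poincaré/coercivity depend only on L. Here a(u, u) = ∫(u')² + (3/4)·∫u².
Here 0 < c = 3/4 < 1. The condition a(u,u) ≥ α||u||_{H^1}² reads (1−α)∫(u')² ≥ (α−c)∫u². Any admissible α is ≤ 1 (rapidly oscillating u have ∫u²/∫(u')² → 0), and α = 1 would force 0 ≥ (1−c)∫u², impossible since c < 1; so 1−α > 0. By the sharp Poincaré inequality on H^1_0 of an interval of length L, ∫(u')² ≥ (π/L)²∫u² with equality for the first sine mode sin(π(x−x₀)/L) (x₀ the left endpoint), so the inequality holds for all u iff (1−α)(π/L)² ≥ α − c, i.e. α ≤ ((π/L)² + c)/((π/L)² + 1) = (1 + c(L/π)²)/(1 + (L/π)²). With (π/L)² = 9*π^2/25 and c = 3/4, the largest admissible constant is α = ((π/L)² + c)/((π/L)² + 1).
Simplifying, α = 3*(25 + 12*π^2)/(4*(25 + 9*π^2)).


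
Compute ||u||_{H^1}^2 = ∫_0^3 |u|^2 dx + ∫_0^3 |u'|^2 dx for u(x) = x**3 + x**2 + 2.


||u||_{H^1}^2 = 10146/7

The H^1 norm (squared) on an interval (0, L) is
  ||u||_{H^1}^2 = ∫_0^L u(x)^2 dx + ∫_0^L u'(x)^2 dx.
Compute u'(x) = 3*x**2 + 2*x.
Then u(x)^2 = x**6 + 2*x**5 + x**4 + 4*x**3 + 4*x**2 + 4 and u'(x)^2 = 9*x**4 + 12*x**3 + 4*x**2.
Integrate each monomial from 0 to 3 using ∫_0^3 c·x^n dx = c·3^(n+1)/(n+1):
  ∫_0^3 u(x)^2 dx = ∫_0^3 (x^6 + 2*x^5 + x^4 + 4*x^3 + 4*x^2 + 4) dx. Term by term:
    ∫_0^3 x^6 dx = 2187/7;  ∫_0^3 2*x^5 dx = 243;  ∫_0^3 x^4 dx = 243/5;
    ∫_0^3 4*x^3 dx = 81;  ∫_0^3 4*x^2 dx = 36;  ∫_0^3 4 dx = 12.
  Sum: 2187/7 + 243 + 243/5 + 81 + 36 + 12 = 25656/35.
  ∫_0^3 u'(x)^2 dx = ∫_0^3 (9*x^4 + 12*x^3 + 4*x^2) dx. Term by term:
    ∫_0^3 9*x^4 dx = 2187/5;  ∫_0^3 12*x^3 dx = 243;  ∫_0^3 4*x^2 dx = 36.
  Sum: 2187/5 + 243 + 36 = 3582/5.
Adding: ||u||_{H^1}^2 = 25656/35 + 3582/5 = 10146/7.


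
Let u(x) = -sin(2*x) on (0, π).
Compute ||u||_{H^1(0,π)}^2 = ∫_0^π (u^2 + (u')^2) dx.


||u||_{H^1(0,π)}^2 = 5*π/2

u'(x) = -2*cos(2*x).
Expand u² and (u')² and integrate term by term on (0, π), using: for integers n ≥ 1, ∫_0^π sin²(nx) dx = ∫_0^π cos²(nx) dx = π/2; for n ≠ n', ∫_0^π sin(nx)sin(n'x) dx = ∫_0^π cos(nx)cos(n'x) dx = 0; and by product-to-sum, ∫_0^π sin(nx)cos(n'x) dx = ½∫_0^π [sin((n+n')x) + sin((n−n')x)] dx, which is 0 when n+n' is even and 2n/(n²−n'²) when n+n' is odd (it need not vanish on (0, π)).
  u² squared terms: (-1)²·∫sin(2x)² dx = 1·π/2 = π/2.
  So ∫_0^π u² dx = π/2.
  (u')² squared terms: (-2)²·∫cos(2x)² dx = 4·π/2 = 2*π.
  So ∫_0^π (u')² dx = 2*π.
||u||_{H^1}^2 = (π/2) + (2*π) = 5*π/2.


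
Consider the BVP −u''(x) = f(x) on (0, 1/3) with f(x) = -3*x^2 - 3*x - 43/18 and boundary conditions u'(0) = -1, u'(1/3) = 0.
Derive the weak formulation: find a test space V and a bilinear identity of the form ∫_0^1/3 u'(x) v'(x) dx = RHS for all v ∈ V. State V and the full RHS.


V = H^1(0, 1/3) (v unrestricted at boundary; u is determined up to an additive constant); weak form: ∫_0^1/3 u'v' dx = ∫_0^1/3 (-3*x^2 - 3*x - 43/18) v dx + v(0) for all v ∈ V.

Multiply both sides by a test function v and integrate from 0 to 1/3:
  ∫_0^1/3 −u''(x) v(x) dx = ∫_0^1/3 f(x) v(x) dx.
Integrate the LHS by parts once:
  ∫_0^1/3 −u'' v dx = −[u'(x) v(x)]_0^1/3 + ∫_0^1/3 u'(x) v'(x) dx.
Thus ∫_0^1/3 u'(x) v'(x) dx = ∫_0^1/3 f(x) v(x) dx + [u'(x) v(x)]_0^1/3.
Choose V so that boundary terms are either known or forced to vanish.
u has inhomogeneous Neumann u'(0) = -1, u'(1/3) = 0. [u' v]_0^1/3 = (0)·v(1/3) − (-1)·v(0) = v(0). Take V = H^1(0, 1/3); boundary term becomes part of RHS.
Weak formulation: find u (satisfying any essential BC) such that ∫_0^1/3 u'(x) v'(x) dx = ∫_0^1/3 f v dx + v(0) for all v ∈ V (Neumann data are natural BCs: they enter the RHS as boundary terms).
Substituting f(x) = -3*x^2 - 3*x - 43/18, the right-hand side is ∫_0^1/3 (-3*x^2 - 3*x - 43/18) v dx + v(0).
Compatibility check (pure Neumann): taking v ≡ 1 ∈ V gives 0 = ∫_0^1/3 f dx + (0) − (-1), i.e. ∫_0^1/3 f dx must equal u'(0) − u'(1/3) = -1. Indeed ∫_0^1/3 (-3*x^2 - 3*x - 43/18) dx = -1, so the data are compatible. The solution is then unique only up to an additive constant (fix it e.g. by requiring ∫_0^1/3 u dx = 0).


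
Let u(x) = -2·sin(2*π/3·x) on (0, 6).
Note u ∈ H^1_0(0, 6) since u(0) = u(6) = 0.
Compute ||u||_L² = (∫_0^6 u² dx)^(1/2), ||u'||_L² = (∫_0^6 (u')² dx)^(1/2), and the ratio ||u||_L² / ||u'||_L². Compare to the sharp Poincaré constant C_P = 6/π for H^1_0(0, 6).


||u||_L² / ||u'||_L² = 3/(2*π) < C_P = 6/π.

u(x) = -2·sin(2*π/3·x), so u'(x) = -4*π*cos(2*π*x/3)/3.
Writing u(x) = A·sin(kπx/L) with A = -2 and k = 4, use ∫_0^L sin²(kπx/L) dx = L/2 and ∫_0^L cos²(kπx/L) dx = L/2.
u² = 4·sin²(2*π/3·x) and (u')² = 16*π^2/9·cos²(2*π/3·x), and each of sin², cos² integrates to L/2 = 3 over (0, 6).
∫_0^6 u² dx = 12, so ||u||_L² = 2*sqrt(3).
∫_0^6 (u')² dx = 16*π^2/3, so ||u'||_L² = 4*sqrt(3)*π/3.
Ratio ||u||_L² / ||u'||_L² = 3/(2*π).
Sharp Poincaré constant on H^1_0(0, 6) is C_P = L/π = 6/π, achieved by sin(π/6·x).
This is the k = 4 harmonic; the ratio L/(kπ) is strictly less than C_P = L/π, consistent with the sharp inequality ||u||_L² ≤ C_P ||u'||_L².
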